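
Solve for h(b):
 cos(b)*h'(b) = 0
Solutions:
 h(b) = C1


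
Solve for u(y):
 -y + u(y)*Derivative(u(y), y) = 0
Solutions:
 u(y) = -sqrt(C1 + y^2)
 u(y) = sqrt(C1 + y^2)


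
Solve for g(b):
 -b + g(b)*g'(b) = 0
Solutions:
 g(b) = -sqrt(C1 + b^2)
 g(b) = sqrt(C1 + b^2)


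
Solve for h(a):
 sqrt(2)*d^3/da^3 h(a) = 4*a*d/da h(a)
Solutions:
 h(a) = C1 + Integral(C2*airyai(sqrt(2)*a) + C3*airybi(sqrt(2)*a), a)


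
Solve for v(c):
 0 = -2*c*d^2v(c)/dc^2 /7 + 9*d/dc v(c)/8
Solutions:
 v(c) = C1 + C2*c^(79/16)


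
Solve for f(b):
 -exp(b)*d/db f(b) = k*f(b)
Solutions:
 f(b) = C1*exp(k*exp(-b))


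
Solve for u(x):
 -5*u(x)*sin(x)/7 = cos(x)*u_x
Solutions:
 u(x) = C1*cos(x)^(5/7)


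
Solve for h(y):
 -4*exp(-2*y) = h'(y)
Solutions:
 h(y) = C1 + 2*exp(-2*y)


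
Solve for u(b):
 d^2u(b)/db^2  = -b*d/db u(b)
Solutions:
 u(b) = C1 + C2*erf(sqrt(2)*b/2)


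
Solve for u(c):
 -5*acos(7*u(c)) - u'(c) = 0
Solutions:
 Integral(1/acos(7*_y), (_y, u(c))) = C1 - 5*c


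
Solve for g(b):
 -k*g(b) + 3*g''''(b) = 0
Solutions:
 g(b) = C1*exp(-3^(3/4)*b*k^(1/4)/3) + C2*exp(3^(3/4)*b*k^(1/4)/3) + C3*exp(-3^(3/4)*I*b*k^(1/4)/3) + C4*exp(3^(3/4)*I*b*k^(1/4)/3)


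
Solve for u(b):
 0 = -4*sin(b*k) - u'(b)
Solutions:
 u(b) = C1 + 4*cos(b*k)/k


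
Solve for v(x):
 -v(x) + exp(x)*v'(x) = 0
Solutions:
 v(x) = C1*exp(-exp(-x))


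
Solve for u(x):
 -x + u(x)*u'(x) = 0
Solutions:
 u(x) = -sqrt(C1 + x^2)
 u(x) = sqrt(C1 + x^2)


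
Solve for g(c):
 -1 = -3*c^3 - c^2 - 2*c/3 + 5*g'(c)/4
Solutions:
 g(c) = C1 + 3*c^4/5 + 4*c^3/15 + 4*c^2/15 - 4*c/5


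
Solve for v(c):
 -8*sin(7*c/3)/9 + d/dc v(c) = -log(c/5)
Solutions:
 v(c) = C1 - c*log(c) + c + c*log(5) - 8*cos(7*c/3)/21


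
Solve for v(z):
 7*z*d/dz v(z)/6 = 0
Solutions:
 v(z) = C1


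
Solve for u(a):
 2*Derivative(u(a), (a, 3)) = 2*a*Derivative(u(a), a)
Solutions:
 u(a) = C1 + Integral(C2*airyai(a) + C3*airybi(a), a)


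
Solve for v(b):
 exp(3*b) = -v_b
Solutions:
 v(b) = C1 - exp(3*b)/3


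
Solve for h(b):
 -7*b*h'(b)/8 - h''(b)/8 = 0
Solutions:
 h(b) = C1 + C2*erf(sqrt(14)*b/2)


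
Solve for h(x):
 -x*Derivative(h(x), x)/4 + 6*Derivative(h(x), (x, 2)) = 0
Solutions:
 h(x) = C1 + C2*erfi(sqrt(3)*x/12)


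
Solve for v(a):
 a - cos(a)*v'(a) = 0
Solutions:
 v(a) = C1 + Integral(a/cos(a), a)


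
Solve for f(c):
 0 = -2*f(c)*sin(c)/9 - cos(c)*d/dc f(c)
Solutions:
 f(c) = C1*cos(c)^(2/9)


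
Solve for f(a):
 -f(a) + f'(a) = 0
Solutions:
 f(a) = C1*exp(a)


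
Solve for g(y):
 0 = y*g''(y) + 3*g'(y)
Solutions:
 g(y) = C1 + C2/y^2


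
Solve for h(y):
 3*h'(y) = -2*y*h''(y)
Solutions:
 h(y) = C1 + C2/sqrt(y)


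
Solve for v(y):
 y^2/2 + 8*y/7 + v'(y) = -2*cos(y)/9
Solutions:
 v(y) = C1 - y^3/6 - 4*y^2/7 - 2*sin(y)/9


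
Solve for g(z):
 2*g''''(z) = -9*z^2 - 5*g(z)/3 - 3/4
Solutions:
 g(z) = -27*z^2/5 + (C1*sin(10^(1/4)*3^(3/4)*z/6) + C2*cos(10^(1/4)*3^(3/4)*z/6))*exp(-10^(1/4)*3^(3/4)*z/6) + (C3*sin(10^(1/4)*3^(3/4)*z/6) + C4*cos(10^(1/4)*3^(3/4)*z/6))*exp(10^(1/4)*3^(3/4)*z/6) - 9/20


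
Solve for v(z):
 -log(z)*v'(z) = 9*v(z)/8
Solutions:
 v(z) = C1*exp(-9*li(z)/8)


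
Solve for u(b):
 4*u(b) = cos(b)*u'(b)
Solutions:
 u(b) = C1*(sin(b)^2 + 2*sin(b) + 1)/(sin(b)^2 - 2*sin(b) + 1)


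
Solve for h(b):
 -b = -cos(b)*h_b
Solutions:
 h(b) = C1 + Integral(b/cos(b), b)


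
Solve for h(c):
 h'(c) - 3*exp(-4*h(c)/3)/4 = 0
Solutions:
 h(c) = 3*log(-I*(C1 + c)^(1/4))
 h(c) = 3*log(I*(C1 + c)^(1/4))
 h(c) = 3*log(-(C1 + c)^(1/4))
 h(c) = 3*log(C1 + c)/4


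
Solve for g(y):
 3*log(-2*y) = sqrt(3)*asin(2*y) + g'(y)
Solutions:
 g(y) = C1 + 3*y*log(-y) - 3*y + 3*y*log(2) - sqrt(3)*(y*asin(2*y) + sqrt(1 - 4*y^2)/2)


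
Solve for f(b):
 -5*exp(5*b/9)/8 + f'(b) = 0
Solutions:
 f(b) = C1 + 9*exp(5*b/9)/8


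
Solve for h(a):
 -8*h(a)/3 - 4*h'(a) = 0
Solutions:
 h(a) = C1*exp(-2*a/3)


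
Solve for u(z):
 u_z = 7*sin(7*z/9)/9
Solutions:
 u(z) = C1 - cos(7*z/9)


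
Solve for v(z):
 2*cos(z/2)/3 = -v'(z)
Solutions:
 v(z) = C1 - 4*sin(z/2)/3


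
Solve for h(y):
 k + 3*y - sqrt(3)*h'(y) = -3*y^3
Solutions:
 h(y) = C1 + sqrt(3)*k*y/3 + sqrt(3)*y^4/4 + sqrt(3)*y^2/2


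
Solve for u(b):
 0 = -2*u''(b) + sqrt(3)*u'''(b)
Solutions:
 u(b) = C1 + C2*b + C3*exp(2*sqrt(3)*b/3)


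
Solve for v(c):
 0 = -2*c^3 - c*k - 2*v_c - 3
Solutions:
 v(c) = C1 - c^4/4 - c^2*k/4 - 3*c/2


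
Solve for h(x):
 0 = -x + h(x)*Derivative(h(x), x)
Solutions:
 h(x) = -sqrt(C1 + x^2)
 h(x) = sqrt(C1 + x^2)


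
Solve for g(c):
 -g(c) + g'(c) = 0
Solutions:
 g(c) = C1*exp(c)


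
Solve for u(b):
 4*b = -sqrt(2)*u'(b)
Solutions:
 u(b) = C1 - sqrt(2)*b^2


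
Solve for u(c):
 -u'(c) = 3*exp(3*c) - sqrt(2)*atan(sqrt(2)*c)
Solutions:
 u(c) = C1 + sqrt(2)*(c*atan(sqrt(2)*c) - sqrt(2)*log(2*c^2 + 1)/4) - exp(3*c)


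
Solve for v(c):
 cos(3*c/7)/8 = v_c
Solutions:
 v(c) = C1 + 7*sin(3*c/7)/24


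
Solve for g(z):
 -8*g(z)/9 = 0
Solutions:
 g(z) = 0


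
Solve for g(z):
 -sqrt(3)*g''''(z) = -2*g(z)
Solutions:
 g(z) = C1*exp(-2^(1/4)*3^(7/8)*z/3) + C2*exp(2^(1/4)*3^(7/8)*z/3) + C3*sin(2^(1/4)*3^(7/8)*z/3) + C4*cos(2^(1/4)*3^(7/8)*z/3)


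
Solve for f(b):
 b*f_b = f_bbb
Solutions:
 f(b) = C1 + Integral(C2*airyai(b) + C3*airybi(b), b)


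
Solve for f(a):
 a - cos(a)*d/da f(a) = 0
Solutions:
 f(a) = C1 + Integral(a/cos(a), a)


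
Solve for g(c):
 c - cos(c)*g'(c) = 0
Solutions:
 g(c) = C1 + Integral(c/cos(c), c)


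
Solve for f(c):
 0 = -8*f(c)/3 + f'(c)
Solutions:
 f(c) = C1*exp(8*c/3)


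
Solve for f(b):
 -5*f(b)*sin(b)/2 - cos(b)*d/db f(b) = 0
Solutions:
 f(b) = C1*cos(b)^(5/2)


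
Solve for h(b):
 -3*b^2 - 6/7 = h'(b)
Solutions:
 h(b) = C1 - b^3 - 6*b/7


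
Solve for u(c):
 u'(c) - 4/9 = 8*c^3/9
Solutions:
 u(c) = C1 + 2*c^4/9 + 4*c/9


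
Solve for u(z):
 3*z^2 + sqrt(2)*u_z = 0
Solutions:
 u(z) = C1 - sqrt(2)*z^3/2


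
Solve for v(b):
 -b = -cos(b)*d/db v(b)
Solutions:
 v(b) = C1 + Integral(b/cos(b), b)


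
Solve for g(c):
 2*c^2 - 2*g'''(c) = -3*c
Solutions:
 g(c) = C1 + C2*c + C3*c^2 + c^5/60 + c^4/16


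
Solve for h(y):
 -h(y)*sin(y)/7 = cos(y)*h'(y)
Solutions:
 h(y) = C1*cos(y)^(1/7)


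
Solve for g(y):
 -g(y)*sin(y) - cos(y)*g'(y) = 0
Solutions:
 g(y) = C1*cos(y)


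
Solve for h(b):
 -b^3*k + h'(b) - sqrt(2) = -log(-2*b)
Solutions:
 h(b) = C1 + b^4*k/4 - b*log(-b) + b*(-log(2) + 1 + sqrt(2))


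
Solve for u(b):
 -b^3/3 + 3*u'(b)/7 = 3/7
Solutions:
 u(b) = C1 + 7*b^4/36 + b


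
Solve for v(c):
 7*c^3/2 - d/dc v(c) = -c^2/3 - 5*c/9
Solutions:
 v(c) = C1 + 7*c^4/8 + c^3/9 + 5*c^2/18


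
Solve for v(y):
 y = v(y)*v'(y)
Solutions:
 v(y) = -sqrt(C1 + y^2)
 v(y) = sqrt(C1 + y^2)


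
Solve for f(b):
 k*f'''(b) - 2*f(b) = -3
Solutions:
 f(b) = C1*exp(2^(1/3)*b*(1/k)^(1/3)) + C2*exp(2^(1/3)*b*(-1 + sqrt(3)*I)*(1/k)^(1/3)/2) + C3*exp(-2^(1/3)*b*(1 + sqrt(3)*I)*(1/k)^(1/3)/2) + 3/2


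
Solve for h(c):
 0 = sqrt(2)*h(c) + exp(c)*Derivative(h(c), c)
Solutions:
 h(c) = C1*exp(sqrt(2)*exp(-c))


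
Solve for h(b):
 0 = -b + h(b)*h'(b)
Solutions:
 h(b) = -sqrt(C1 + b^2)
 h(b) = sqrt(C1 + b^2)


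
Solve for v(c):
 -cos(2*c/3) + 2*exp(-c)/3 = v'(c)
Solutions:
 v(c) = C1 - 3*sin(2*c/3)/2 - 2*exp(-c)/3


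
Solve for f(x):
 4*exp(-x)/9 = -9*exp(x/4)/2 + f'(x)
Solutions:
 f(x) = C1 + 18*exp(x/4) - 4*exp(-x)/9


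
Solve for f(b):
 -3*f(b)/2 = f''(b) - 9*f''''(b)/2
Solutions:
 f(b) = C1*exp(-b*sqrt(1 + 2*sqrt(7))/3) + C2*exp(b*sqrt(1 + 2*sqrt(7))/3) + C3*sin(b*sqrt(-1 + 2*sqrt(7))/3) + C4*cos(b*sqrt(-1 + 2*sqrt(7))/3)


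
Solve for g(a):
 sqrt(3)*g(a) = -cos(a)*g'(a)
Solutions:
 g(a) = C1*(sin(a) - 1)^(sqrt(3)/2)/(sin(a) + 1)^(sqrt(3)/2)


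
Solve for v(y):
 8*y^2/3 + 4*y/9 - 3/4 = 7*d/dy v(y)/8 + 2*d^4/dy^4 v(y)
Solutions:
 v(y) = C1 + C4*exp(-2^(2/3)*7^(1/3)*y/4) + 64*y^3/63 + 16*y^2/63 - 6*y/7 + (C2*sin(2^(2/3)*sqrt(3)*7^(1/3)*y/8) + C3*cos(2^(2/3)*sqrt(3)*7^(1/3)*y/8))*exp(2^(2/3)*7^(1/3)*y/8)


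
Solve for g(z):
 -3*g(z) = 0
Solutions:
 g(z) = 0


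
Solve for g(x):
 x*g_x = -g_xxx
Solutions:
 g(x) = C1 + Integral(C2*airyai(-x) + C3*airybi(-x), x)


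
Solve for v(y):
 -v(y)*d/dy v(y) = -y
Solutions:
 v(y) = -sqrt(C1 + y^2)
 v(y) = sqrt(C1 + y^2)


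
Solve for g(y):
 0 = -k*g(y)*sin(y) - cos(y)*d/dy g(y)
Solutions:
 g(y) = C1*exp(k*log(cos(y)))


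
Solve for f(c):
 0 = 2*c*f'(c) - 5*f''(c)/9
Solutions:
 f(c) = C1 + C2*erfi(3*sqrt(5)*c/5)


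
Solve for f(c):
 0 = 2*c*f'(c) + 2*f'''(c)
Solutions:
 f(c) = C1 + Integral(C2*airyai(-c) + C3*airybi(-c), c)


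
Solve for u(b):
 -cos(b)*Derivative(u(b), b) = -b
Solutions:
 u(b) = C1 + Integral(b/cos(b), b)


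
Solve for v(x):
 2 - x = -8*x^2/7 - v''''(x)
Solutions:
 v(x) = C1 + C2*x + C3*x^2 + C4*x^3 - x^6/315 + x^5/120 - x^4/12


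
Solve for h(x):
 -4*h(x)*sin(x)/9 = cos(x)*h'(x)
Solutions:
 h(x) = C1*cos(x)^(4/9)


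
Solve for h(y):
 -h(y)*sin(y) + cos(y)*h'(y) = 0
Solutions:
 h(y) = C1/cos(y)


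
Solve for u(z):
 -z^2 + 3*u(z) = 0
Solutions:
 u(z) = z^2/3


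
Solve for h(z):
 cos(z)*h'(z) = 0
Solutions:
 h(z) = C1


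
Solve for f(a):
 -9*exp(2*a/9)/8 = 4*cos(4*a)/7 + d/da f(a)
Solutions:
 f(a) = C1 - 81*exp(2*a/9)/16 - sin(4*a)/7


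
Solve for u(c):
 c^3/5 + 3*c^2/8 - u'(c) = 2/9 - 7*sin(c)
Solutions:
 u(c) = C1 + c^4/20 + c^3/8 - 2*c/9 - 7*cos(c)


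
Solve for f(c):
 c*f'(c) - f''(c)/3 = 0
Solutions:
 f(c) = C1 + C2*erfi(sqrt(6)*c/2)


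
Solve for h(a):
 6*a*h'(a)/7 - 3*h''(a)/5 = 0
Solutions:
 h(a) = C1 + C2*erfi(sqrt(35)*a/7)


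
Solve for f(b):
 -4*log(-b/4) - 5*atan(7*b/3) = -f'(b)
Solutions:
 f(b) = C1 + 4*b*log(-b) + 5*b*atan(7*b/3) - 8*b*log(2) - 4*b - 15*log(49*b^2 + 9)/14


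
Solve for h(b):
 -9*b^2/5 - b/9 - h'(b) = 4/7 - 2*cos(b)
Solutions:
 h(b) = C1 - 3*b^3/5 - b^2/18 - 4*b/7 + 2*sin(b)


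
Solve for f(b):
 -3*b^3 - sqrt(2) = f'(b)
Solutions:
 f(b) = C1 - 3*b^4/4 - sqrt(2)*b


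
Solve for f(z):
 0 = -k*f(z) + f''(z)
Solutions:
 f(z) = C1*exp(-sqrt(k)*z) + C2*exp(sqrt(k)*z)


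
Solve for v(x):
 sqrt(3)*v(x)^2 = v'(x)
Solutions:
 v(x) = -1/(C1 + sqrt(3)*x)


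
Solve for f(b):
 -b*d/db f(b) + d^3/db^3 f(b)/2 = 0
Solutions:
 f(b) = C1 + Integral(C2*airyai(2^(1/3)*b) + C3*airybi(2^(1/3)*b), b)


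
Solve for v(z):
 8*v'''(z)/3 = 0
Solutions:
 v(z) = C1 + C2*z + C3*z^2


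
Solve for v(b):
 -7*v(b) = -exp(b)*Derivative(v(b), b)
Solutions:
 v(b) = C1*exp(-7*exp(-b))


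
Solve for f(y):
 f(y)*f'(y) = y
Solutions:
 f(y) = -sqrt(C1 + y^2)
 f(y) = sqrt(C1 + y^2)


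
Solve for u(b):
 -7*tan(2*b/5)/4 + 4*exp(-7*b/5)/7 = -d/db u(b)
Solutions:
 u(b) = C1 + 35*log(tan(2*b/5)^2 + 1)/16 + 20*exp(-7*b/5)/49


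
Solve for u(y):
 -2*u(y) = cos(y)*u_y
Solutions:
 u(y) = C1*(sin(y) - 1)/(sin(y) + 1)


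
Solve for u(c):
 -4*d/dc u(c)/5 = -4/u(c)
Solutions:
 u(c) = -sqrt(C1 + 10*c)
 u(c) = sqrt(C1 + 10*c)


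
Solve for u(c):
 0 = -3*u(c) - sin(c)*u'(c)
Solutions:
 u(c) = C1*(cos(c) + 1)^(3/2)/(cos(c) - 1)^(3/2)


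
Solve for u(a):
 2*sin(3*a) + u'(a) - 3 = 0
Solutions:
 u(a) = C1 + 3*a + 2*cos(3*a)/3


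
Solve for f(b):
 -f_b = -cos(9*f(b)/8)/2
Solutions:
 -b/2 - 4*log(sin(9*f(b)/8) - 1)/9 + 4*log(sin(9*f(b)/8) + 1)/9 = C1


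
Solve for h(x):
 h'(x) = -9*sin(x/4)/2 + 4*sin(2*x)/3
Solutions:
 h(x) = C1 + 18*cos(x/4) - 2*cos(2*x)/3


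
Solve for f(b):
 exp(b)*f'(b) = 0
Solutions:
 f(b) = C1


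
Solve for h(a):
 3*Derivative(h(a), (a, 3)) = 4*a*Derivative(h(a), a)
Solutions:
 h(a) = C1 + Integral(C2*airyai(6^(2/3)*a/3) + C3*airybi(6^(2/3)*a/3), a)


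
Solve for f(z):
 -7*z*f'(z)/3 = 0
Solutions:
 f(z) = C1


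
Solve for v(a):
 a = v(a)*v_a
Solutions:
 v(a) = -sqrt(C1 + a^2)
 v(a) = sqrt(C1 + a^2)


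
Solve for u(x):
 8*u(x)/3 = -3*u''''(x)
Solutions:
 u(x) = (C1*sin(2^(1/4)*sqrt(3)*x/3) + C2*cos(2^(1/4)*sqrt(3)*x/3))*exp(-2^(1/4)*sqrt(3)*x/3) + (C3*sin(2^(1/4)*sqrt(3)*x/3) + C4*cos(2^(1/4)*sqrt(3)*x/3))*exp(2^(1/4)*sqrt(3)*x/3)


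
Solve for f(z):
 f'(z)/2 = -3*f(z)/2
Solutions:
 f(z) = C1*exp(-3*z)


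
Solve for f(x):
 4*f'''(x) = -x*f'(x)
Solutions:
 f(x) = C1 + Integral(C2*airyai(-2^(1/3)*x/2) + C3*airybi(-2^(1/3)*x/2), x)


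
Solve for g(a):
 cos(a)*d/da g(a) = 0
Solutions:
 g(a) = C1


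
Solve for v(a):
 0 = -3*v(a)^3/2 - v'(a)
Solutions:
 v(a) = -sqrt(-1/(C1 - 3*a))
 v(a) = sqrt(-1/(C1 - 3*a))


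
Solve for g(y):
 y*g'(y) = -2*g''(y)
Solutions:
 g(y) = C1 + C2*erf(y/2)


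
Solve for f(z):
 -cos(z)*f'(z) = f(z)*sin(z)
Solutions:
 f(z) = C1*cos(z)


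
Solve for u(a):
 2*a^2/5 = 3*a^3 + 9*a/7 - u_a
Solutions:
 u(a) = C1 + 3*a^4/4 - 2*a^3/15 + 9*a^2/14


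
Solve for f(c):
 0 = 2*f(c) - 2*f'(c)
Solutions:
 f(c) = C1*exp(c)


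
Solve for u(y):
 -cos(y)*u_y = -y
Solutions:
 u(y) = C1 + Integral(y/cos(y), y)


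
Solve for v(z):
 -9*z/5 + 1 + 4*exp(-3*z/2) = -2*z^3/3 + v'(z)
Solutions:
 v(z) = C1 + z^4/6 - 9*z^2/10 + z - 8*exp(-3*z/2)/3


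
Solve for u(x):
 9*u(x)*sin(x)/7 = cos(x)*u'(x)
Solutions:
 u(x) = C1/cos(x)^(9/7)


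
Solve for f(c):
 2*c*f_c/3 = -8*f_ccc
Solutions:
 f(c) = C1 + Integral(C2*airyai(-18^(1/3)*c/6) + C3*airybi(-18^(1/3)*c/6), c)


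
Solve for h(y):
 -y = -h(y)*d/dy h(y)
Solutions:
 h(y) = -sqrt(C1 + y^2)
 h(y) = sqrt(C1 + y^2)


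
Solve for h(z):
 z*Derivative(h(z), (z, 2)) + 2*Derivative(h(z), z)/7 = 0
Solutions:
 h(z) = C1 + C2*z^(5/7)


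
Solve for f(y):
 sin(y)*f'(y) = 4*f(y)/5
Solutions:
 f(y) = C1*(cos(y) - 1)^(2/5)/(cos(y) + 1)^(2/5)


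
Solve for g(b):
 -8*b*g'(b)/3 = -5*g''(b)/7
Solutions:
 g(b) = C1 + C2*erfi(2*sqrt(105)*b/15)


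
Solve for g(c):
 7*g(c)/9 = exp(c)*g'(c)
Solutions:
 g(c) = C1*exp(-7*exp(-c)/9)


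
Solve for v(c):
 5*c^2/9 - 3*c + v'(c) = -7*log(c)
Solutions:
 v(c) = C1 - 5*c^3/27 + 3*c^2/2 - 7*c*log(c) + 7*c


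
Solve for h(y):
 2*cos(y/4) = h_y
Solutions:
 h(y) = C1 + 8*sin(y/4)


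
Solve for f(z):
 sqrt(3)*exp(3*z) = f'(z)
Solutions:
 f(z) = C1 + sqrt(3)*exp(3*z)/3


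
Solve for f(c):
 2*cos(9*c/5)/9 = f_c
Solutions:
 f(c) = C1 + 10*sin(9*c/5)/81


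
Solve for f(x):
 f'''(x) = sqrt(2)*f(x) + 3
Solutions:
 f(x) = C3*exp(2^(1/6)*x) + (C1*sin(2^(1/6)*sqrt(3)*x/2) + C2*cos(2^(1/6)*sqrt(3)*x/2))*exp(-2^(1/6)*x/2) - 3*sqrt(2)/2


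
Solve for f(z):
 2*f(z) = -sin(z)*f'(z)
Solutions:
 f(z) = C1*(cos(z) + 1)/(cos(z) - 1)


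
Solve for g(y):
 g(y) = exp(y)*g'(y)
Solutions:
 g(y) = C1*exp(-exp(-y))


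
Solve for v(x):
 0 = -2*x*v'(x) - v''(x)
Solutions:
 v(x) = C1 + C2*erf(x)


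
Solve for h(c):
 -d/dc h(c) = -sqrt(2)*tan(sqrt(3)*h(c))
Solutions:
 h(c) = sqrt(3)*(pi - asin(C1*exp(sqrt(6)*c)))/3
 h(c) = sqrt(3)*asin(C1*exp(sqrt(6)*c))/3


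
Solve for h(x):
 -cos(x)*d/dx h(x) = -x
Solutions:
 h(x) = C1 + Integral(x/cos(x), x)


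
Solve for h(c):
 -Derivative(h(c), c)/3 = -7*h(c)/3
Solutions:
 h(c) = C1*exp(7*c)


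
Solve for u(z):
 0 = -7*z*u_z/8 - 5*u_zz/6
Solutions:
 u(z) = C1 + C2*erf(sqrt(210)*z/20)


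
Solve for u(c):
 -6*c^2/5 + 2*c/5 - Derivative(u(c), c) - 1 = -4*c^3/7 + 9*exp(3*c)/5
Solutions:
 u(c) = C1 + c^4/7 - 2*c^3/5 + c^2/5 - c - 3*exp(3*c)/5


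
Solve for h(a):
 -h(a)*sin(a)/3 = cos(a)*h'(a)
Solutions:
 h(a) = C1*cos(a)^(1/3)


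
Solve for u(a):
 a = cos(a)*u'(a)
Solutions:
 u(a) = C1 + Integral(a/cos(a), a)


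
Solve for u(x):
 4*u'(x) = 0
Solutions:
 u(x) = C1


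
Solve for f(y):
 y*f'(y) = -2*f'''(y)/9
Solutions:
 f(y) = C1 + Integral(C2*airyai(-6^(2/3)*y/2) + C3*airybi(-6^(2/3)*y/2), y)


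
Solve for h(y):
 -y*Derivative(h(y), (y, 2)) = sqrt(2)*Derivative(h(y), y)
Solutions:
 h(y) = C1 + C2*y^(1 - sqrt(2))


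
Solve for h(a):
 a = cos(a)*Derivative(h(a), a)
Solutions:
 h(a) = C1 + Integral(a/cos(a), a)


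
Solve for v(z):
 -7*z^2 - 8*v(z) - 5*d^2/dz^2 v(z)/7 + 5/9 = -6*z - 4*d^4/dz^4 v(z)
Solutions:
 v(z) = C1*exp(-sqrt(14)*z*sqrt(5 + sqrt(6297))/28) + C2*exp(sqrt(14)*z*sqrt(5 + sqrt(6297))/28) + C3*sin(sqrt(14)*z*sqrt(-5 + sqrt(6297))/28) + C4*cos(sqrt(14)*z*sqrt(-5 + sqrt(6297))/28) - 7*z^2/8 + 3*z/4 + 65/288


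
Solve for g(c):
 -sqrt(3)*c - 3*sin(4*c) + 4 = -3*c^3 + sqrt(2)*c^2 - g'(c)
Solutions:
 g(c) = C1 - 3*c^4/4 + sqrt(2)*c^3/3 + sqrt(3)*c^2/2 - 4*c - 3*cos(4*c)/4


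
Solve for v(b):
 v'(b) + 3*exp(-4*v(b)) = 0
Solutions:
 v(b) = log(-I*(C1 - 12*b)^(1/4))
 v(b) = log(I*(C1 - 12*b)^(1/4))
 v(b) = log(-(C1 - 12*b)^(1/4))
 v(b) = log(C1 - 12*b)/4


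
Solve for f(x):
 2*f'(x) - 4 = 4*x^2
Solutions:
 f(x) = C1 + 2*x^3/3 + 2*x


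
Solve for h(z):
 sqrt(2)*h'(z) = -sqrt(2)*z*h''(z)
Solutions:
 h(z) = C1 + C2*log(z)


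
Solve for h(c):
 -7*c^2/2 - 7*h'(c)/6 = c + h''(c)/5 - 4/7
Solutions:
 h(c) = C1 + C2*exp(-35*c/6) - c^3 + 3*c^2/35 + 564*c/1225


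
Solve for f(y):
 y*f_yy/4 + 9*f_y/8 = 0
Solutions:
 f(y) = C1 + C2/y^(7/2)


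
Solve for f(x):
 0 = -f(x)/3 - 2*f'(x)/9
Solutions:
 f(x) = C1*exp(-3*x/2)


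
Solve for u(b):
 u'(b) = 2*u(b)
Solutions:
 u(b) = C1*exp(2*b)


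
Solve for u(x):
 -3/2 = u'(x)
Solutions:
 u(x) = C1 - 3*x/2


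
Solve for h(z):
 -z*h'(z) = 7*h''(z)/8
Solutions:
 h(z) = C1 + C2*erf(2*sqrt(7)*z/7)


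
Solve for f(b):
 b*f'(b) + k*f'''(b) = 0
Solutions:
 f(b) = C1 + Integral(C2*airyai(b*(-1/k)^(1/3)) + C3*airybi(b*(-1/k)^(1/3)), b)


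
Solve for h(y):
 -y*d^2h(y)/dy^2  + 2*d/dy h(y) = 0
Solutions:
 h(y) = C1 + C2*y^3


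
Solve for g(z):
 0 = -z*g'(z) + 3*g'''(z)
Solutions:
 g(z) = C1 + Integral(C2*airyai(3^(2/3)*z/3) + C3*airybi(3^(2/3)*z/3), z)


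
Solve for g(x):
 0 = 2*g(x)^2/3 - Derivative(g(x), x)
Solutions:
 g(x) = -3/(C1 + 2*x)


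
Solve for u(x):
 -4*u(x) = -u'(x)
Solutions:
 u(x) = C1*exp(4*x)


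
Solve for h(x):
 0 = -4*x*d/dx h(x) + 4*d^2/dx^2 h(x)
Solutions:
 h(x) = C1 + C2*erfi(sqrt(2)*x/2)


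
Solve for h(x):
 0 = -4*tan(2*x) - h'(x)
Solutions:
 h(x) = C1 + 2*log(cos(2*x))


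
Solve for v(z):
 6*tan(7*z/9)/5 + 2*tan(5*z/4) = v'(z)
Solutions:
 v(z) = C1 - 54*log(cos(7*z/9))/35 - 8*log(cos(5*z/4))/5


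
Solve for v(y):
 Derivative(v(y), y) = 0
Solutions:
 v(y) = C1


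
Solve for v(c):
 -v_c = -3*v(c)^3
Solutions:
 v(c) = -sqrt(2)*sqrt(-1/(C1 + 3*c))/2
 v(c) = sqrt(2)*sqrt(-1/(C1 + 3*c))/2


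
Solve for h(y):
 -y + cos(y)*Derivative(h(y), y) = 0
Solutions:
 h(y) = C1 + Integral(y/cos(y), y)


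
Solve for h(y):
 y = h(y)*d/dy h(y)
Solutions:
 h(y) = -sqrt(C1 + y^2)
 h(y) = sqrt(C1 + y^2)


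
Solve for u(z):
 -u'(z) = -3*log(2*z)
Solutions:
 u(z) = C1 + 3*z*log(z) - 3*z + z*log(8)


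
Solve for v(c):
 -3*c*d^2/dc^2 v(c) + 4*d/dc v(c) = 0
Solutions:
 v(c) = C1 + C2*c^(7/3)


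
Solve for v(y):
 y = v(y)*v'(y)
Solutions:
 v(y) = -sqrt(C1 + y^2)
 v(y) = sqrt(C1 + y^2)


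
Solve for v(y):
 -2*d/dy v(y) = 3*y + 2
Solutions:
 v(y) = C1 - 3*y^2/4 - y


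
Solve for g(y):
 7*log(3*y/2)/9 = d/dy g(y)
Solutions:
 g(y) = C1 + 7*y*log(y)/9 - 7*y/9 - 7*y*log(2)/9 + 7*y*log(3)/9


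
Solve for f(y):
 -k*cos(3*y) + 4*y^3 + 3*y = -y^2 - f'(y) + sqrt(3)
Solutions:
 f(y) = C1 + k*sin(3*y)/3 - y^4 - y^3/3 - 3*y^2/2 + sqrt(3)*y


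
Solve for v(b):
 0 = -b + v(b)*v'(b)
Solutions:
 v(b) = -sqrt(C1 + b^2)
 v(b) = sqrt(C1 + b^2)


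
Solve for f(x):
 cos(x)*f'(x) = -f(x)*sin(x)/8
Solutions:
 f(x) = C1*cos(x)^(1/8)


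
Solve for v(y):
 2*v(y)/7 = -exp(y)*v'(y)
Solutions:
 v(y) = C1*exp(2*exp(-y)/7)


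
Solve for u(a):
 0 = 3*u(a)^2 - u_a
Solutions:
 u(a) = -1/(C1 + 3*a)


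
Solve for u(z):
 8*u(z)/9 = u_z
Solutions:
 u(z) = C1*exp(8*z/9)


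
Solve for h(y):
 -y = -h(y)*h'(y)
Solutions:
 h(y) = -sqrt(C1 + y^2)
 h(y) = sqrt(C1 + y^2)


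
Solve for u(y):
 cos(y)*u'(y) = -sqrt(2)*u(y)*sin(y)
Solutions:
 u(y) = C1*cos(y)^(sqrt(2))


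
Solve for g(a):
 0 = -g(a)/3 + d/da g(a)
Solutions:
 g(a) = C1*exp(a/3)


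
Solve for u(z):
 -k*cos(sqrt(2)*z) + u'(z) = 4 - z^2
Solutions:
 u(z) = C1 + sqrt(2)*k*sin(sqrt(2)*z)/2 - z^3/3 + 4*z


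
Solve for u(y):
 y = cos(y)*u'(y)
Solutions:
 u(y) = C1 + Integral(y/cos(y), y)


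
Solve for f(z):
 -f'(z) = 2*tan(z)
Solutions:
 f(z) = C1 + 2*log(cos(z))


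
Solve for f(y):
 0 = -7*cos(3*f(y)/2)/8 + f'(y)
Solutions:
 -7*y/8 - log(sin(3*f(y)/2) - 1)/3 + log(sin(3*f(y)/2) + 1)/3 = C1


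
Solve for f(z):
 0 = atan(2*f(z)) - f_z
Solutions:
 Integral(1/atan(2*_y), (_y, f(z))) = C1 + z


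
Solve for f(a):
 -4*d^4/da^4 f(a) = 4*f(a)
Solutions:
 f(a) = (C1*sin(sqrt(2)*a/2) + C2*cos(sqrt(2)*a/2))*exp(-sqrt(2)*a/2) + (C3*sin(sqrt(2)*a/2) + C4*cos(sqrt(2)*a/2))*exp(sqrt(2)*a/2)


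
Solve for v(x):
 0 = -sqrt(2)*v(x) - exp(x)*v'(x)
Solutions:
 v(x) = C1*exp(sqrt(2)*exp(-x))


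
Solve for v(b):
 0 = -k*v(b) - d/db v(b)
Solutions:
 v(b) = C1*exp(-b*k)


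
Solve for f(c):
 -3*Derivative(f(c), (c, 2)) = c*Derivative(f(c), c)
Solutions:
 f(c) = C1 + C2*erf(sqrt(6)*c/6)


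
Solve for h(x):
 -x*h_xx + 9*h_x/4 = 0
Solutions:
 h(x) = C1 + C2*x^(13/4)


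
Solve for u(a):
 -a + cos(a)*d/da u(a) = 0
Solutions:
 u(a) = C1 + Integral(a/cos(a), a)


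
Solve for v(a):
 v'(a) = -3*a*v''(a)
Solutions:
 v(a) = C1 + C2*a^(2/3)


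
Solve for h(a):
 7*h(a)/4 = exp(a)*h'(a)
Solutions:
 h(a) = C1*exp(-7*exp(-a)/4)


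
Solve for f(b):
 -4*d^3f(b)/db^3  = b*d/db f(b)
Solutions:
 f(b) = C1 + Integral(C2*airyai(-2^(1/3)*b/2) + C3*airybi(-2^(1/3)*b/2), b)


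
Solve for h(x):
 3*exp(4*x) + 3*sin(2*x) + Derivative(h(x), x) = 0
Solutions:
 h(x) = C1 - 3*exp(4*x)/4 + 3*cos(2*x)/2


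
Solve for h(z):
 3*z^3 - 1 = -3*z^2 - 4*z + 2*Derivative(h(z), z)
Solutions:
 h(z) = C1 + 3*z^4/8 + z^3/2 + z^2 - z/2


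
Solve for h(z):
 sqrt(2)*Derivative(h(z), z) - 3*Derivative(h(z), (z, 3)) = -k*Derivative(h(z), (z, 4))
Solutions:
 h(z) = C1 + C2*exp(z*(-(sqrt(((sqrt(2) - 2/k^2)^2 - 4/k^4)/k^2)/2 + sqrt(2)/(2*k) - 1/k^3)^(1/3) + 1/k - 1/(k^2*(sqrt(((sqrt(2) - 2/k^2)^2 - 4/k^4)/k^2)/2 + sqrt(2)/(2*k) - 1/k^3)^(1/3)))) + C3*exp(z*((sqrt(((sqrt(2) - 2/k^2)^2 - 4/k^4)/k^2)/2 + sqrt(2)/(2*k) - 1/k^3)^(1/3)/2 - sqrt(3)*I*(sqrt(((sqrt(2) - 2/k^2)^2 - 4/k^4)/k^2)/2 + sqrt(2)/(2*k) - 1/k^3)^(1/3)/2 + 1/k - 2/(k^2*(-1 + sqrt(3)*I)*(sqrt(((sqrt(2) - 2/k^2)^2 - 4/k^4)/k^2)/2 + sqrt(2)/(2*k) - 1/k^3)^(1/3)))) + C4*exp(z*((sqrt(((sqrt(2) - 2/k^2)^2 - 4/k^4)/k^2)/2 + sqrt(2)/(2*k) - 1/k^3)^(1/3)/2 + sqrt(3)*I*(sqrt(((sqrt(2) - 2/k^2)^2 - 4/k^4)/k^2)/2 + sqrt(2)/(2*k) - 1/k^3)^(1/3)/2 + 1/k + 2/(k^2*(1 + sqrt(3)*I)*(sqrt(((sqrt(2) - 2/k^2)^2 - 4/k^4)/k^2)/2 + sqrt(2)/(2*k) - 1/k^3)^(1/3))))


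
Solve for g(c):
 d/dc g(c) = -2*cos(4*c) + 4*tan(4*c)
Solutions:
 g(c) = C1 - log(cos(4*c)) - sin(4*c)/2


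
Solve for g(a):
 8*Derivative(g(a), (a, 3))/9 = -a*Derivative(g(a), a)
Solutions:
 g(a) = C1 + Integral(C2*airyai(-3^(2/3)*a/2) + C3*airybi(-3^(2/3)*a/2), a)


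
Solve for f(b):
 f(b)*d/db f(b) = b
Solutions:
 f(b) = -sqrt(C1 + b^2)
 f(b) = sqrt(C1 + b^2)


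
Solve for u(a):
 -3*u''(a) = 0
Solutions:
 u(a) = C1 + C2*a


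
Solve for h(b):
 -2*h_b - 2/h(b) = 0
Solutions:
 h(b) = -sqrt(C1 - 2*b)
 h(b) = sqrt(C1 - 2*b)


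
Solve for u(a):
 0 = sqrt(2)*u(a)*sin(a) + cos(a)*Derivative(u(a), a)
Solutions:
 u(a) = C1*cos(a)^(sqrt(2))


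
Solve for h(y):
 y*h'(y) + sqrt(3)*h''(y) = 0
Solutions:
 h(y) = C1 + C2*erf(sqrt(2)*3^(3/4)*y/6)


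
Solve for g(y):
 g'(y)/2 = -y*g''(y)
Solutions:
 g(y) = C1 + C2*sqrt(y)


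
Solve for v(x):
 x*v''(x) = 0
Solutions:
 v(x) = C1 + C2*x


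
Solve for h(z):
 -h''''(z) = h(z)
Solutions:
 h(z) = (C1*sin(sqrt(2)*z/2) + C2*cos(sqrt(2)*z/2))*exp(-sqrt(2)*z/2) + (C3*sin(sqrt(2)*z/2) + C4*cos(sqrt(2)*z/2))*exp(sqrt(2)*z/2)


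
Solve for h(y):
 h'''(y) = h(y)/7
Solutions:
 h(y) = C3*exp(7^(2/3)*y/7) + (C1*sin(sqrt(3)*7^(2/3)*y/14) + C2*cos(sqrt(3)*7^(2/3)*y/14))*exp(-7^(2/3)*y/14)


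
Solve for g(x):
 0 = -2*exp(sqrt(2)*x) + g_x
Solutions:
 g(x) = C1 + sqrt(2)*exp(sqrt(2)*x)


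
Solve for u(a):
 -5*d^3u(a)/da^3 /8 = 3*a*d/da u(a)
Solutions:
 u(a) = C1 + Integral(C2*airyai(-2*3^(1/3)*5^(2/3)*a/5) + C3*airybi(-2*3^(1/3)*5^(2/3)*a/5), a)


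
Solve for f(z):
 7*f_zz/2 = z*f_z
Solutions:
 f(z) = C1 + C2*erfi(sqrt(7)*z/7)


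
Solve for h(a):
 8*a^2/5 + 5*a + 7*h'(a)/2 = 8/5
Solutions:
 h(a) = C1 - 16*a^3/105 - 5*a^2/7 + 16*a/35


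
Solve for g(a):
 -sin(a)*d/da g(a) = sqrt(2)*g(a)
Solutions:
 g(a) = C1*(cos(a) + 1)^(sqrt(2)/2)/(cos(a) - 1)^(sqrt(2)/2)


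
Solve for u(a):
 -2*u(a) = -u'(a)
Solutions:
 u(a) = C1*exp(2*a)


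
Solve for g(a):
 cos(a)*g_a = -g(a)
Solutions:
 g(a) = C1*sqrt(sin(a) - 1)/sqrt(sin(a) + 1)


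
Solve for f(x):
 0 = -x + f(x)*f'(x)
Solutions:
 f(x) = -sqrt(C1 + x^2)
 f(x) = sqrt(C1 + x^2)


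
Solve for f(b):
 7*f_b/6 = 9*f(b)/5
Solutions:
 f(b) = C1*exp(54*b/35)


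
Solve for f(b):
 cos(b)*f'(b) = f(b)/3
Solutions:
 f(b) = C1*(sin(b) + 1)^(1/6)/(sin(b) - 1)^(1/6)


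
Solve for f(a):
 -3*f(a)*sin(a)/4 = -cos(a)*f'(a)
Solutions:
 f(a) = C1/cos(a)^(3/4)


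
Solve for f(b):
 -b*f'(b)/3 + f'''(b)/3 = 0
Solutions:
 f(b) = C1 + Integral(C2*airyai(b) + C3*airybi(b), b)


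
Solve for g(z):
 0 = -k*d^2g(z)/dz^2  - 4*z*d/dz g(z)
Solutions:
 g(z) = C1 + C2*sqrt(k)*erf(sqrt(2)*z*sqrt(1/k))


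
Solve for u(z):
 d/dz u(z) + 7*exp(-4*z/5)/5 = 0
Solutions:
 u(z) = C1 + 7*exp(-4*z/5)/4


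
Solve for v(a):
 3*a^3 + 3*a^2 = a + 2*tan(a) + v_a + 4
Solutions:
 v(a) = C1 + 3*a^4/4 + a^3 - a^2/2 - 4*a + 2*log(cos(a))


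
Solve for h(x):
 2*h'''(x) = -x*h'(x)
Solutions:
 h(x) = C1 + Integral(C2*airyai(-2^(2/3)*x/2) + C3*airybi(-2^(2/3)*x/2), x)


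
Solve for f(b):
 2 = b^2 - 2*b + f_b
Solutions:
 f(b) = C1 - b^3/3 + b^2 + 2*b


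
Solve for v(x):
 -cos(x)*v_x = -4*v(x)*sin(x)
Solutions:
 v(x) = C1/cos(x)^4


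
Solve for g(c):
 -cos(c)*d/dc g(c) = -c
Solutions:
 g(c) = C1 + Integral(c/cos(c), c)


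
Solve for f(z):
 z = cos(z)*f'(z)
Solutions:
 f(z) = C1 + Integral(z/cos(z), z)


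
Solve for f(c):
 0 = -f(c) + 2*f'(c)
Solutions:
 f(c) = C1*exp(c/2)


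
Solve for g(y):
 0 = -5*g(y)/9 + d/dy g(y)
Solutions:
 g(y) = C1*exp(5*y/9)


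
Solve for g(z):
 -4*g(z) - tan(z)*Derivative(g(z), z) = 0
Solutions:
 g(z) = C1/sin(z)^4


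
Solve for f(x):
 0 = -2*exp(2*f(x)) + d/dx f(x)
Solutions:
 f(x) = log(-sqrt(-1/(C1 + 2*x))) - log(2)/2
 f(x) = log(-1/(C1 + 2*x))/2 - log(2)/2


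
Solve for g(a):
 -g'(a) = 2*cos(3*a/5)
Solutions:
 g(a) = C1 - 10*sin(3*a/5)/3


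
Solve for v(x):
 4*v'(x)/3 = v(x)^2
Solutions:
 v(x) = -4/(C1 + 3*x)


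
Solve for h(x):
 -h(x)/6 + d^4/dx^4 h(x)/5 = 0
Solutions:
 h(x) = C1*exp(-5^(1/4)*6^(3/4)*x/6) + C2*exp(5^(1/4)*6^(3/4)*x/6) + C3*sin(5^(1/4)*6^(3/4)*x/6) + C4*cos(5^(1/4)*6^(3/4)*x/6)


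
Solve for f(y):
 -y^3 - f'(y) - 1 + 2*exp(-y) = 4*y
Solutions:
 f(y) = C1 - y^4/4 - 2*y^2 - y - 2*exp(-y)


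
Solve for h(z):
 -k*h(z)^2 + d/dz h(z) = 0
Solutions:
 h(z) = -1/(C1 + k*z)


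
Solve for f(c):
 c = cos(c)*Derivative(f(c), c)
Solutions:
 f(c) = C1 + Integral(c/cos(c), c)


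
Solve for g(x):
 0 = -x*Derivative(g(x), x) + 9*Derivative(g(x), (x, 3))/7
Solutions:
 g(x) = C1 + Integral(C2*airyai(21^(1/3)*x/3) + C3*airybi(21^(1/3)*x/3), x)


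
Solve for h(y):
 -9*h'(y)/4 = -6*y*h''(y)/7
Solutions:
 h(y) = C1 + C2*y^(29/8)


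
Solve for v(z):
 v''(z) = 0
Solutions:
 v(z) = C1 + C2*z


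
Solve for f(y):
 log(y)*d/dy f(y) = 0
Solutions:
 f(y) = C1


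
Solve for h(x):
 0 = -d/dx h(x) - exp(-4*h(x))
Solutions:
 h(x) = log(-I*(C1 - 4*x)^(1/4))
 h(x) = log(I*(C1 - 4*x)^(1/4))
 h(x) = log(-(C1 - 4*x)^(1/4))
 h(x) = log(C1 - 4*x)/4


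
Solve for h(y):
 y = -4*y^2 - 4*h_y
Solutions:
 h(y) = C1 - y^3/3 - y^2/8


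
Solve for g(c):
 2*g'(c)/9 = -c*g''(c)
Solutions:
 g(c) = C1 + C2*c^(7/9)


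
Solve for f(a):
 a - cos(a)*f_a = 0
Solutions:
 f(a) = C1 + Integral(a/cos(a), a)


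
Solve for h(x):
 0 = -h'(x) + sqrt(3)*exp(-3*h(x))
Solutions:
 h(x) = log(C1 + 3*sqrt(3)*x)/3
 h(x) = log((-3^(1/3) - 3^(5/6)*I)*(C1 + sqrt(3)*x)^(1/3)/2)
 h(x) = log((-3^(1/3) + 3^(5/6)*I)*(C1 + sqrt(3)*x)^(1/3)/2)


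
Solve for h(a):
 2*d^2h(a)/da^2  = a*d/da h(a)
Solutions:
 h(a) = C1 + C2*erfi(a/2)


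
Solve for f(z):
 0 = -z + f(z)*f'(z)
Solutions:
 f(z) = -sqrt(C1 + z^2)
 f(z) = sqrt(C1 + z^2)


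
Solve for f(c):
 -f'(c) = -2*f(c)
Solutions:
 f(c) = C1*exp(2*c)


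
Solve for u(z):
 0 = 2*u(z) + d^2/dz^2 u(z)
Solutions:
 u(z) = C1*sin(sqrt(2)*z) + C2*cos(sqrt(2)*z)


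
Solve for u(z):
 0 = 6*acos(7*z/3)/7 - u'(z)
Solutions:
 u(z) = C1 + 6*z*acos(7*z/3)/7 - 6*sqrt(9 - 49*z^2)/49


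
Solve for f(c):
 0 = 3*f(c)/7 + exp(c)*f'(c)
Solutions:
 f(c) = C1*exp(3*exp(-c)/7)


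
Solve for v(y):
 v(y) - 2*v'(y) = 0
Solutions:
 v(y) = C1*exp(y/2)


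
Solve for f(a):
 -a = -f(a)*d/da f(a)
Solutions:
 f(a) = -sqrt(C1 + a^2)
 f(a) = sqrt(C1 + a^2)


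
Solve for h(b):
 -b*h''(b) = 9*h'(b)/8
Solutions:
 h(b) = C1 + C2/b^(1/8)


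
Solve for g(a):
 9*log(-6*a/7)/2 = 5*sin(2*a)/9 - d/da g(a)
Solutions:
 g(a) = C1 - 9*a*log(-a)/2 - 5*a*log(6) + a*log(42)/2 + 9*a/2 + 4*a*log(7) - 5*cos(2*a)/18


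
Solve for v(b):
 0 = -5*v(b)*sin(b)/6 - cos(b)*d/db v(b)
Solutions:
 v(b) = C1*cos(b)^(5/6)


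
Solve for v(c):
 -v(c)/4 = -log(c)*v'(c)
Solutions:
 v(c) = C1*exp(li(c)/4)


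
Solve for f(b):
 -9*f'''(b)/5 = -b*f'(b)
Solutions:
 f(b) = C1 + Integral(C2*airyai(15^(1/3)*b/3) + C3*airybi(15^(1/3)*b/3), b)


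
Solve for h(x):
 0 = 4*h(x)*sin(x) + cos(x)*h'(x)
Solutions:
 h(x) = C1*cos(x)^4


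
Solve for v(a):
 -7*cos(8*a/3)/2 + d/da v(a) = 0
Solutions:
 v(a) = C1 + 21*sin(8*a/3)/16


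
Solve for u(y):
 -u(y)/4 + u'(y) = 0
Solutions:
 u(y) = C1*exp(y/4)


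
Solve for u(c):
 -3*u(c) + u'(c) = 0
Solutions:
 u(c) = C1*exp(3*c)


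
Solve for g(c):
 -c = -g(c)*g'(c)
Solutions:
 g(c) = -sqrt(C1 + c^2)
 g(c) = sqrt(C1 + c^2)


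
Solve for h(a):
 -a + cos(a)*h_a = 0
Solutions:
 h(a) = C1 + Integral(a/cos(a), a)


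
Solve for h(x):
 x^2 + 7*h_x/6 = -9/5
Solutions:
 h(x) = C1 - 2*x^3/7 - 54*x/35


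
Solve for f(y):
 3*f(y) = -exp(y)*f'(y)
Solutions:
 f(y) = C1*exp(3*exp(-y))


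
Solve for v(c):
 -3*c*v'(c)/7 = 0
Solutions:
 v(c) = C1


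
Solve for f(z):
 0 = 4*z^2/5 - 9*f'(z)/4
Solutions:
 f(z) = C1 + 16*z^3/135


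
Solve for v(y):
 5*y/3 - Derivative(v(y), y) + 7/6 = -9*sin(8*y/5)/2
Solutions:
 v(y) = C1 + 5*y^2/6 + 7*y/6 - 45*cos(8*y/5)/16


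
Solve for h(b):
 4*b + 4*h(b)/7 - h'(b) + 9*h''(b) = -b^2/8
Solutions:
 h(b) = -7*b^2/32 - 497*b/64 + (C1*sin(sqrt(959)*b/126) + C2*cos(sqrt(959)*b/126))*exp(b/18) - 1715/256


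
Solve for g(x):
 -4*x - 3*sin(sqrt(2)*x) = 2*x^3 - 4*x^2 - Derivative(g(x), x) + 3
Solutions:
 g(x) = C1 + x^4/2 - 4*x^3/3 + 2*x^2 + 3*x - 3*sqrt(2)*cos(sqrt(2)*x)/2


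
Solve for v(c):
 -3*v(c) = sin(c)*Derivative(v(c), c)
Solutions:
 v(c) = C1*(cos(c) + 1)^(3/2)/(cos(c) - 1)^(3/2)


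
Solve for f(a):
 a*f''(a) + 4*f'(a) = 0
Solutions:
 f(a) = C1 + C2/a^3


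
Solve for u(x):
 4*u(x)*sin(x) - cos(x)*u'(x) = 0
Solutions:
 u(x) = C1/cos(x)^4


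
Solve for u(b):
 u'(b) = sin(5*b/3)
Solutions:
 u(b) = C1 - 3*cos(5*b/3)/5


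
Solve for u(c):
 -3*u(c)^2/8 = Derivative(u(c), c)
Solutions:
 u(c) = 8/(C1 + 3*c)


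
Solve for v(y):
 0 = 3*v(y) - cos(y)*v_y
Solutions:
 v(y) = C1*(sin(y) + 1)^(3/2)/(sin(y) - 1)^(3/2)


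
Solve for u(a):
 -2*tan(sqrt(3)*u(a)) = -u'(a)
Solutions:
 u(a) = sqrt(3)*(pi - asin(C1*exp(2*sqrt(3)*a)))/3
 u(a) = sqrt(3)*asin(C1*exp(2*sqrt(3)*a))/3


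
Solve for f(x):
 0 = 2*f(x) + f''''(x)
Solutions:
 f(x) = (C1*sin(2^(3/4)*x/2) + C2*cos(2^(3/4)*x/2))*exp(-2^(3/4)*x/2) + (C3*sin(2^(3/4)*x/2) + C4*cos(2^(3/4)*x/2))*exp(2^(3/4)*x/2)


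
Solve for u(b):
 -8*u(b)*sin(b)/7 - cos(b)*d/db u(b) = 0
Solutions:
 u(b) = C1*cos(b)^(8/7)


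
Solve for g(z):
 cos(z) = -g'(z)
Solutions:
 g(z) = C1 - sin(z)


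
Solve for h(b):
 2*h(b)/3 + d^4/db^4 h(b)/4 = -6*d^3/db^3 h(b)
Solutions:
 h(b) = C1*exp(b*(-6 + sqrt(2^(2/3)/(9*(sqrt(26242)/27 + 6)^(1/3)) + 2^(1/3)*(sqrt(26242)/27 + 6)^(1/3) + 36)))*sin(b*sqrt(-288 + 16/(9*(16*sqrt(26242)/27 + 96)^(1/3)) + 2*(16*sqrt(26242)/27 + 96)^(1/3) + 3456/sqrt(16/(9*(16*sqrt(26242)/27 + 96)^(1/3)) + 2*(16*sqrt(26242)/27 + 96)^(1/3) + 144))/2) + C2*exp(b*(-6 + sqrt(2^(2/3)/(9*(sqrt(26242)/27 + 6)^(1/3)) + 2^(1/3)*(sqrt(26242)/27 + 6)^(1/3) + 36)))*cos(b*sqrt(-288 + 16/(9*(16*sqrt(26242)/27 + 96)^(1/3)) + 2*(16*sqrt(26242)/27 + 96)^(1/3) + 3456/sqrt(16/(9*(16*sqrt(26242)/27 + 96)^(1/3)) + 2*(16*sqrt(26242)/27 + 96)^(1/3) + 144))/2) + C3*exp(-b*(6 + sqrt(2^(2/3)/(9*(sqrt(26242)/27 + 6)^(1/3)) + 2^(1/3)*(sqrt(26242)/27 + 6)^(1/3) + 36) + sqrt(-2^(1/3)*(sqrt(26242)/27 + 6)^(1/3) - 2^(2/3)/(9*(sqrt(26242)/27 + 6)^(1/3)) + 432/sqrt(2^(2/3)/(9*(sqrt(26242)/27 + 6)^(1/3)) + 2^(1/3)*(sqrt(26242)/27 + 6)^(1/3) + 36) + 72))) + C4*exp(b*(-sqrt(2^(2/3)/(9*(sqrt(26242)/27 + 6)^(1/3)) + 2^(1/3)*(sqrt(26242)/27 + 6)^(1/3) + 36) - 6 + sqrt(-2^(1/3)*(sqrt(26242)/27 + 6)^(1/3) - 2^(2/3)/(9*(sqrt(26242)/27 + 6)^(1/3)) + 432/sqrt(2^(2/3)/(9*(sqrt(26242)/27 + 6)^(1/3)) + 2^(1/3)*(sqrt(26242)/27 + 6)^(1/3) + 36) + 72)))


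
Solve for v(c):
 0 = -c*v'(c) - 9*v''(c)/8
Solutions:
 v(c) = C1 + C2*erf(2*c/3)


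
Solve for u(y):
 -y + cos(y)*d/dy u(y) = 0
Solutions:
 u(y) = C1 + Integral(y/cos(y), y)


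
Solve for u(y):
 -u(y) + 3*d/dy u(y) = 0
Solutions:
 u(y) = C1*exp(y/3)


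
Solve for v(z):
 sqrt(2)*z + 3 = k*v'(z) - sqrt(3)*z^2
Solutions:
 v(z) = C1 + sqrt(3)*z^3/(3*k) + sqrt(2)*z^2/(2*k) + 3*z/k


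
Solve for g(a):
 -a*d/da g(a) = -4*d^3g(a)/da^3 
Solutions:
 g(a) = C1 + Integral(C2*airyai(2^(1/3)*a/2) + C3*airybi(2^(1/3)*a/2), a)


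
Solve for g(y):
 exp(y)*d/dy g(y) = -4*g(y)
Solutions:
 g(y) = C1*exp(4*exp(-y))


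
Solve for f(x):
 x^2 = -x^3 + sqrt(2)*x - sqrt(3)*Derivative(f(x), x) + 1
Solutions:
 f(x) = C1 - sqrt(3)*x^4/12 - sqrt(3)*x^3/9 + sqrt(6)*x^2/6 + sqrt(3)*x/3


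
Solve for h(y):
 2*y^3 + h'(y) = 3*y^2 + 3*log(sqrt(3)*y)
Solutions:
 h(y) = C1 - y^4/2 + y^3 + 3*y*log(y) - 3*y + 3*y*log(3)/2


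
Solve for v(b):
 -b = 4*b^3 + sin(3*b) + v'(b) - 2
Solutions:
 v(b) = C1 - b^4 - b^2/2 + 2*b + cos(3*b)/3


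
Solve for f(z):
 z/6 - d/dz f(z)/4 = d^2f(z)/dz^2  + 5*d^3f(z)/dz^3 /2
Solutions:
 f(z) = C1 + z^2/3 - 8*z/3 + (C2*sin(sqrt(6)*z/10) + C3*cos(sqrt(6)*z/10))*exp(-z/5)


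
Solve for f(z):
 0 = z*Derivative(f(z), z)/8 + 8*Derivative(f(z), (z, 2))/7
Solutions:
 f(z) = C1 + C2*erf(sqrt(14)*z/16)


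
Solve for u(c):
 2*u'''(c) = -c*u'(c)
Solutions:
 u(c) = C1 + Integral(C2*airyai(-2^(2/3)*c/2) + C3*airybi(-2^(2/3)*c/2), c)


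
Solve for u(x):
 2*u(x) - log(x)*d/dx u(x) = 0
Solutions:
 u(x) = C1*exp(2*li(x))


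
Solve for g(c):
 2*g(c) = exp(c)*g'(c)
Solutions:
 g(c) = C1*exp(-2*exp(-c))


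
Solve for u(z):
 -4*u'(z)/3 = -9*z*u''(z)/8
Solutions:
 u(z) = C1 + C2*z^(59/27)


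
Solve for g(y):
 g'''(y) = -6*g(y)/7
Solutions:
 g(y) = C3*exp(-6^(1/3)*7^(2/3)*y/7) + (C1*sin(2^(1/3)*3^(5/6)*7^(2/3)*y/14) + C2*cos(2^(1/3)*3^(5/6)*7^(2/3)*y/14))*exp(6^(1/3)*7^(2/3)*y/14)


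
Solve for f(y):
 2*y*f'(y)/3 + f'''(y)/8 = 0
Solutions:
 f(y) = C1 + Integral(C2*airyai(-2*2^(1/3)*3^(2/3)*y/3) + C3*airybi(-2*2^(1/3)*3^(2/3)*y/3), y)


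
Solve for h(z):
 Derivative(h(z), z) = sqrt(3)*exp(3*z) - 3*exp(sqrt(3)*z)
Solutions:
 h(z) = C1 + sqrt(3)*exp(3*z)/3 - sqrt(3)*exp(sqrt(3)*z)


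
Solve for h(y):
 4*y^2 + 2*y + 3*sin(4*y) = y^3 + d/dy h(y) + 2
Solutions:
 h(y) = C1 - y^4/4 + 4*y^3/3 + y^2 - 2*y - 3*cos(4*y)/4


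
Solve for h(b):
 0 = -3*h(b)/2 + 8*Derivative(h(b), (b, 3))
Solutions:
 h(b) = C3*exp(2^(2/3)*3^(1/3)*b/4) + (C1*sin(2^(2/3)*3^(5/6)*b/8) + C2*cos(2^(2/3)*3^(5/6)*b/8))*exp(-2^(2/3)*3^(1/3)*b/8)


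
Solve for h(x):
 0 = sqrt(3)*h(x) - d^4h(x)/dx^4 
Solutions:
 h(x) = C1*exp(-3^(1/8)*x) + C2*exp(3^(1/8)*x) + C3*sin(3^(1/8)*x) + C4*cos(3^(1/8)*x)


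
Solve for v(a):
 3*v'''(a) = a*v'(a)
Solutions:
 v(a) = C1 + Integral(C2*airyai(3^(2/3)*a/3) + C3*airybi(3^(2/3)*a/3), a)


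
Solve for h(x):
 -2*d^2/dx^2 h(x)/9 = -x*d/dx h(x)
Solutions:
 h(x) = C1 + C2*erfi(3*x/2)


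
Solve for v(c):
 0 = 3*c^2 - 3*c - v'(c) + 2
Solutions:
 v(c) = C1 + c^3 - 3*c^2/2 + 2*c


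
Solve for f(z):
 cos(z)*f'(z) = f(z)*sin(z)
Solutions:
 f(z) = C1/cos(z)


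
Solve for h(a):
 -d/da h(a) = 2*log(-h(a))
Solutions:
 -li(-h(a)) = C1 - 2*a


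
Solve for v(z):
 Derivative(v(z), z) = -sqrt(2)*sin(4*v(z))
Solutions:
 v(z) = -acos((-C1 - exp(8*sqrt(2)*z))/(C1 - exp(8*sqrt(2)*z)))/4 + pi/2
 v(z) = acos((-C1 - exp(8*sqrt(2)*z))/(C1 - exp(8*sqrt(2)*z)))/4


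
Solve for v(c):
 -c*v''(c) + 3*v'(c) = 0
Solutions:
 v(c) = C1 + C2*c^4


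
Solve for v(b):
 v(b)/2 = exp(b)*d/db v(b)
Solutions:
 v(b) = C1*exp(-exp(-b)/2)


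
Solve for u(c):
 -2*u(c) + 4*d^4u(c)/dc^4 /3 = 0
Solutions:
 u(c) = C1*exp(-2^(3/4)*3^(1/4)*c/2) + C2*exp(2^(3/4)*3^(1/4)*c/2) + C3*sin(2^(3/4)*3^(1/4)*c/2) + C4*cos(2^(3/4)*3^(1/4)*c/2)


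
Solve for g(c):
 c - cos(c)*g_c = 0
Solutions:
 g(c) = C1 + Integral(c/cos(c), c)


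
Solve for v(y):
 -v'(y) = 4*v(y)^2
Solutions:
 v(y) = 1/(C1 + 4*y)


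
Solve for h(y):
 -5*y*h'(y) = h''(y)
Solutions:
 h(y) = C1 + C2*erf(sqrt(10)*y/2)


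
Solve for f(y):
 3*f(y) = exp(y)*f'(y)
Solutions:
 f(y) = C1*exp(-3*exp(-y))


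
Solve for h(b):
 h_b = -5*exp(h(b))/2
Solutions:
 h(b) = log(1/(C1 + 5*b)) + log(2)


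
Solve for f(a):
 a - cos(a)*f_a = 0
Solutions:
 f(a) = C1 + Integral(a/cos(a), a)


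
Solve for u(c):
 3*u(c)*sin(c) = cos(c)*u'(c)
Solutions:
 u(c) = C1/cos(c)^3


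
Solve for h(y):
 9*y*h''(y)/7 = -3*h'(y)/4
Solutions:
 h(y) = C1 + C2*y^(5/12)


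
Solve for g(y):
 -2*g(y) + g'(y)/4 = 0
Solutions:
 g(y) = C1*exp(8*y)


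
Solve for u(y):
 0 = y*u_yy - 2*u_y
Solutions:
 u(y) = C1 + C2*y^3


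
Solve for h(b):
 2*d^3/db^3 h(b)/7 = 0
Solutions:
 h(b) = C1 + C2*b + C3*b^2


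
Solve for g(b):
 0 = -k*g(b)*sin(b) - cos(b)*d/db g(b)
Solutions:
 g(b) = C1*exp(k*log(cos(b)))
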